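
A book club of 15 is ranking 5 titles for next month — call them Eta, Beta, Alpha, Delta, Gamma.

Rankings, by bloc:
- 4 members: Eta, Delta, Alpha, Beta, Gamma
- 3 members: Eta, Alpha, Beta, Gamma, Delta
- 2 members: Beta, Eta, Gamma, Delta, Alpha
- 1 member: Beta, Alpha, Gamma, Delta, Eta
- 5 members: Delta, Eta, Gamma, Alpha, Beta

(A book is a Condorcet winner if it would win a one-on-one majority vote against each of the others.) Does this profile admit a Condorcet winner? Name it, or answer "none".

Check each pair by majority over 15 ballots:
Eta vs Beta: Eta preferred on 4+3+5 = 12 ballots; Eta wins 12–3.
Eta vs Alpha: 14 to 1, Eta.
Eta vs Delta: Eta is ranked higher on 4+3+2 = 9 ballots, Delta on 6. Eta wins 9–6.
Eta vs Gamma: Eta is ranked higher on 4+3+2+5 = 14 ballots, Gamma on 1. Eta wins 14–1.
Beta vs Alpha: 2+1 = 3 for Beta, 12 for Alpha — Alpha by 12–3.
Beta vs Delta: 6 to 9, Delta.
Beta vs Gamma: 4+3+2+1 = 10 for Beta, 5 for Gamma — Beta by 10–5.
Alpha vs Delta: Alpha is ranked higher on 3+1 = 4 ballots, Delta on 11. Delta wins 11–4.
Alpha vs Gamma: 4+3+1 = 8 for Alpha, 7 for Gamma — Alpha by 8–7.
Delta vs Gamma: 9 to 6, Delta.
Eta wins every pairwise contest, so Eta is the Condorcet winner.

Eta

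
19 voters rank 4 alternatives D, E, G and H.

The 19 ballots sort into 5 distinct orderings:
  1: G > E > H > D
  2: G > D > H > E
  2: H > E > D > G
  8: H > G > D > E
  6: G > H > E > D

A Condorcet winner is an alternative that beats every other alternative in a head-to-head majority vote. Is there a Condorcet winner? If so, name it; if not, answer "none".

Head-to-head results (19 voters):
D–E: D 10–9.
D–G: G 17–2.
D–H: H 17–2.
E vs G: G, 17–2.
E vs H: H wins 18–1.
G–H: H 10–9.
H wins every pairwise contest, so H is the Condorcet winner.

H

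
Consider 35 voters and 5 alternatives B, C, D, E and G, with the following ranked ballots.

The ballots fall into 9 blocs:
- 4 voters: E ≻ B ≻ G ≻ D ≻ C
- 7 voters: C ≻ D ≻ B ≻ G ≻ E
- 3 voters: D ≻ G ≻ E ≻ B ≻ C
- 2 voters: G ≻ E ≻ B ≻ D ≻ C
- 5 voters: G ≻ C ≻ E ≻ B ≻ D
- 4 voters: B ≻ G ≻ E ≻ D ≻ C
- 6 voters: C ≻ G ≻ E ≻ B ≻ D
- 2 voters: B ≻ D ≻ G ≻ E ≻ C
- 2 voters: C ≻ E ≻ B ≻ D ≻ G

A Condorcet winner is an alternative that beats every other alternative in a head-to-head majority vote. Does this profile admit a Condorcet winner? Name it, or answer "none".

Pairwise majorities:
B–C: C 20–15.
B vs D: B, 25–10.
B–E: E 22–13.
B–G: B 19–16.
C–D: C 20–15.
C–E: C 20–15.
C–G: G 20–15.
D vs E: E wins 23–12.
D vs G: G, 21–14.
E vs G: G, 29–6.
No alternative is unbeaten: B loses to C; C loses to G; D loses to B; E loses to C; G loses to B. In particular B beats G beats C beats B is a majority cycle — no Condorcet winner exists.

none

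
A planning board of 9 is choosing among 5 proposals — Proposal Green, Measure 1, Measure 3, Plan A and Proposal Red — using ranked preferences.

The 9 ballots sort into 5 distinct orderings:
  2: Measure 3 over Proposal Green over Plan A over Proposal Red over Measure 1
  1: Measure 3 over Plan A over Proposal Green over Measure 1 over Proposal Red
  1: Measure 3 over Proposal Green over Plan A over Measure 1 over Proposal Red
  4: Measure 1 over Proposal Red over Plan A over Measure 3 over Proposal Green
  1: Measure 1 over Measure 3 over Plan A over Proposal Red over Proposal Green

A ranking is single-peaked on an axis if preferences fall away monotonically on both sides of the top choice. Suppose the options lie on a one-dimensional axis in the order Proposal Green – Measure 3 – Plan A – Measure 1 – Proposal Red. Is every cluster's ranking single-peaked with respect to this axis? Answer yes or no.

Axis positions: Proposal Green=1, Measure 3=2, Plan A=3, Measure 1=4, Proposal Red=5.
Cluster 1: ranking walks positions 2-1-3-5-4; Proposal Red is ranked above Measure 1 even though Measure 1 lies between Proposal Red and the peak Measure 3 on the axis — preferences dip and rise again. Not single-peaked.
Cluster 2 (peak Measure 3 at position 2): ranking walks positions 2-3-1-4-5, expanding outward from the peak — single-peaked.
Cluster 3 (peak Measure 3 at position 2): ranking walks positions 2-1-3-4-5, expanding outward from the peak — single-peaked.
Cluster 4 (peak Measure 1 at position 4): ranking walks positions 4-5-3-2-1, expanding outward from the peak — single-peaked.
Cluster 5: ranking walks positions 4-2-3-5-1; Measure 3 is ranked above Plan A even though Plan A lies between Measure 3 and the peak Measure 1 on the axis — preferences dip and rise again. Not single-peaked.
Cluster 1 violates single-peakedness, so the profile is not single-peaked on this axis.

no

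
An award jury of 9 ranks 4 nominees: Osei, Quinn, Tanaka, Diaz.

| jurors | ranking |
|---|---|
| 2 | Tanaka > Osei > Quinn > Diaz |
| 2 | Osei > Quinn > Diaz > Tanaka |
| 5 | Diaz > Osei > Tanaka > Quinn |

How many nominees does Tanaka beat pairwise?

Tanaka against each rival (9 jurors):
Tanaka vs Osei: Osei wins 7–2.
Tanaka vs Quinn: Tanaka preferred on 2+5 = 7 ballots; Tanaka wins 7–2.
Tanaka vs Diaz: Diaz wins 7–2.
Tanaka beats Quinn; loses to Osei, Diaz — 1 pairwise win.

1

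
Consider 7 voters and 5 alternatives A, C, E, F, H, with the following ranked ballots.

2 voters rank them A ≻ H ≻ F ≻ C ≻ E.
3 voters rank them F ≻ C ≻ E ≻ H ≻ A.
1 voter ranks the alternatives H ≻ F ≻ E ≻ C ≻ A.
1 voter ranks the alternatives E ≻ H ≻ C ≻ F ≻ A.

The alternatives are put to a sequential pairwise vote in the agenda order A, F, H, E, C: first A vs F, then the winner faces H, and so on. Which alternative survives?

C

Round 1: A vs F — 2–5, F advances.
Round 2: F vs H — 3–4, H advances.
Round 3: H vs E — 3–4, E advances.
Round 4: E vs C — 2–5, C advances.
C survives the agenda.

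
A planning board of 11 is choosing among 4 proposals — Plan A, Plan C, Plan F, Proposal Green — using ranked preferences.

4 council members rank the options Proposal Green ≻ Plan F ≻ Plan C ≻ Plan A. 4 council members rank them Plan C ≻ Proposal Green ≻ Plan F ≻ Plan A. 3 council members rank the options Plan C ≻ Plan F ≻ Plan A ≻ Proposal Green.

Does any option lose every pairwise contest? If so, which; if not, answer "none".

Plan A

Head-to-head results (11 council members):
Plan A vs Plan C: Plan A is ranked higher on 0 ballots, Plan C on 11. Plan C wins 11–0.
Plan A–Plan F: Plan F 11–0.
Plan A vs Proposal Green: Plan A preferred on 3 ballots; Proposal Green wins 8–3.
Plan C vs Plan F: Plan C, 7–4.
Plan C vs Proposal Green: Plan C, 7–4.
Plan F vs Proposal Green: Proposal Green, 8–3.
Plan A is beaten in every head-to-head and is the Condorcet loser.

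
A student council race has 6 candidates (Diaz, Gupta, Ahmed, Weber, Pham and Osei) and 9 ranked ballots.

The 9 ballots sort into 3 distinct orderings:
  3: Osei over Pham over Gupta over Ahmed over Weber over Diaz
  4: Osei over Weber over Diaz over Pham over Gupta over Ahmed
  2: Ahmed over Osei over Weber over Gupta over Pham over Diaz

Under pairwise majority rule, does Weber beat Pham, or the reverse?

Ballots ranking Weber above Pham: 4 + 2 = 6.
Ballots ranking Pham above Weber: 9 − 6 = 3.
Weber wins the head-to-head 6–3.

Weber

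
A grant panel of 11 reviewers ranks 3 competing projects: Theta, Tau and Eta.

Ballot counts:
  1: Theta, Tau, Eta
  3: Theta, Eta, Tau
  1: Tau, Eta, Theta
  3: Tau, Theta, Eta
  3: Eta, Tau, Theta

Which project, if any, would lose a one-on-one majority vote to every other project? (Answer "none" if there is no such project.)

none

Head-to-head results (11 reviewers):
Theta vs Tau: 4 to 7, Tau.
Theta vs Eta: 7 to 4, Theta.
Tau vs Eta: 5 to 6, Eta.
No project is winless: Theta beats Eta; Tau beats Theta; Eta beats Tau. There is no Condorcet loser.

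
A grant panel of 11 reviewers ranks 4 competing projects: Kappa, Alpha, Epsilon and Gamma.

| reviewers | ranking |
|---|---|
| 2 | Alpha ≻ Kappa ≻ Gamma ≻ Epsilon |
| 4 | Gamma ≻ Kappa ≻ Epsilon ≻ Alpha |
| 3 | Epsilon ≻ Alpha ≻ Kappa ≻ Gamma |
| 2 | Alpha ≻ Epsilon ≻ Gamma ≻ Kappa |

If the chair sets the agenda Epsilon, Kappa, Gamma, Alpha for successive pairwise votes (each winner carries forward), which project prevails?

Round 1: Epsilon vs Kappa — 5–6, Kappa advances.
Round 2: Kappa vs Gamma — 5–6, Gamma advances.
Round 3: Gamma vs Alpha — 4–7, Alpha advances.
Alpha survives the agenda.

Alpha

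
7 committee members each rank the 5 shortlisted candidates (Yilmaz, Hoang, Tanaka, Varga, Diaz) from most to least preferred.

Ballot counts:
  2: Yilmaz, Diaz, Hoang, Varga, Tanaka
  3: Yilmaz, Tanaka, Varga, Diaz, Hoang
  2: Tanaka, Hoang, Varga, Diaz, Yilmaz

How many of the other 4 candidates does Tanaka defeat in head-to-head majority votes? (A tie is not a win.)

3

Tanaka against each rival (7 committee members):
Tanaka vs Yilmaz: 2 for Tanaka, 5 for Yilmaz — Yilmaz by 5–2.
Tanaka vs Hoang: 3+2 = 5 for Tanaka, 2 for Hoang — Tanaka by 5–2.
Tanaka vs Varga: Tanaka wins 5–2.
Tanaka vs Diaz: Tanaka is ranked higher on 3+2 = 5 ballots, Diaz on 2. Tanaka wins 5–2.
Tanaka beats Hoang, Varga, Diaz; loses to Yilmaz — 3 pairwise wins.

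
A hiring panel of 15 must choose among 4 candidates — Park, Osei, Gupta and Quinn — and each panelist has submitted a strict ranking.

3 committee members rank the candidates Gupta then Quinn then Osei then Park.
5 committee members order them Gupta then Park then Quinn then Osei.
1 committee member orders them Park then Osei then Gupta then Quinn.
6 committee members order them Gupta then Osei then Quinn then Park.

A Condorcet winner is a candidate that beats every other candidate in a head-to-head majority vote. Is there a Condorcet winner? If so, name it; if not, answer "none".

Gupta

Check each pair by majority over 15 ballots:
Park vs Osei: 6 to 9, Osei.
Park vs Gupta: Park is ranked higher on 1 ballot, Gupta on 14. Gupta wins 14–1.
Park vs Quinn: 5+1 = 6 for Park, 9 for Quinn — Quinn by 9–6.
Osei vs Gupta: Osei is ranked higher on 1 ballot, Gupta on 14. Gupta wins 14–1.
Osei vs Quinn: 1+6 = 7 for Osei, 8 for Quinn — Quinn by 8–7.
Gupta vs Quinn: 3+5+1+6 = 15 for Gupta, 0 for Quinn — Gupta by 15–0.
Only Gupta has no losses; Gupta is the Condorcet winner.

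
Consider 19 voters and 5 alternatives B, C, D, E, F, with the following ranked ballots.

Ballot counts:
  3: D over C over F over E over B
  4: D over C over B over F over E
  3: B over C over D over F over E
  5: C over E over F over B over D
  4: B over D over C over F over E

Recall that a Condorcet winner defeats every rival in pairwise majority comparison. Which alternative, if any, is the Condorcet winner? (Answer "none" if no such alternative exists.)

Check each pair by majority over 19 ballots:
B vs C: 7 to 12, C.
B vs D: B is ranked higher on 3+5+4 = 12 ballots, D on 7. B wins 12–7.
B vs E: B is ranked higher on 4+3+4 = 11 ballots, E on 8. B wins 11–8.
B vs F: 4+3+4 = 11 for B, 8 for F — B by 11–8.
C vs D: C preferred on 3+5 = 8 ballots; D wins 11–8.
C vs E: C preferred on 3+4+3+5+4 = 19 ballots; C wins 19–0.
C vs F: 19 to 0, C.
D vs E: 14 to 5, D.
D vs F: 14 to 5, D.
E vs F: 5 for E, 14 for F — F by 14–5.
No alternative is unbeaten: B loses to C; C loses to D; D loses to B; E loses to B; F loses to B. In particular B beats D beats C beats B is a majority cycle — no Condorcet winner exists.

none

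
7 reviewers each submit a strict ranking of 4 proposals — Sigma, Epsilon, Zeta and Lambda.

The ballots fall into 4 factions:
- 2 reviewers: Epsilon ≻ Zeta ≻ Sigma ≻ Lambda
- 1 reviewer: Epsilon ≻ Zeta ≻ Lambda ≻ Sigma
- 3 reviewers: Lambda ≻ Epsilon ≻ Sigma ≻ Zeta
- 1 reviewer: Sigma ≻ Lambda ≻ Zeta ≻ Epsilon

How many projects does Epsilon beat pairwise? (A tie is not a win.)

Epsilon against each rival (7 reviewers):
Epsilon vs Sigma: 2+1+3 = 6 for Epsilon, 1 for Sigma — Epsilon by 6–1.
Epsilon vs Zeta: Epsilon wins 6–1.
Epsilon vs Lambda: Lambda wins 4–3.
Epsilon beats Sigma, Zeta; loses to Lambda — 2 pairwise wins.

2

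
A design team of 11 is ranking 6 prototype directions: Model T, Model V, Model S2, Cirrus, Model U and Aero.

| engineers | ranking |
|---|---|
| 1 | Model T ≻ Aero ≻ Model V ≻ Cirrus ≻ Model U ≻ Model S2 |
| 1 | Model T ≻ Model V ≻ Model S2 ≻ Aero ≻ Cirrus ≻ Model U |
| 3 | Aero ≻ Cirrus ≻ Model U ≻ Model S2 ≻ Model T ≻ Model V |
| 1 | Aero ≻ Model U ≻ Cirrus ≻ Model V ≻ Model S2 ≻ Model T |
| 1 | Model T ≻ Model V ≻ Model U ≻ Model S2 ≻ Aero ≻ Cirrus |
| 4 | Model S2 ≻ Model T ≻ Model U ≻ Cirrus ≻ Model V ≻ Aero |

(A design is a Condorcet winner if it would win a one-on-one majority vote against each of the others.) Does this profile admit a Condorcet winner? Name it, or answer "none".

Head-to-head results (11 engineers):
Model T vs Model V: Model T, 10–1.
Model T vs Model S2: Model S2 wins 8–3.
Model T–Cirrus: Model T 7–4.
Model T vs Model U: Model T wins 7–4.
Model T–Aero: Model T 7–4.
Model V–Model S2: Model S2 7–4.
Model V vs Cirrus: Cirrus, 8–3.
Model V vs Model U: Model U wins 8–3.
Model V–Aero: Model V 6–5.
Model S2 vs Cirrus: Model S2 wins 6–5.
Model S2–Model U: Model U 6–5.
Model S2 vs Aero: Model S2 wins 6–5.
Cirrus vs Model U: Model U wins 6–5.
Cirrus–Aero: Aero 7–4.
Model U–Aero: Aero 6–5.
Every design loses at least once (Model T loses to Model S2; Model V loses to Model T; Model S2 loses to Model U; Cirrus loses to Model T; Model U loses to Model T; Aero loses to Model T). The majority relation contains the cycle Model T beats Model U beats Model S2 beats Model T, so there is no Condorcet winner.

none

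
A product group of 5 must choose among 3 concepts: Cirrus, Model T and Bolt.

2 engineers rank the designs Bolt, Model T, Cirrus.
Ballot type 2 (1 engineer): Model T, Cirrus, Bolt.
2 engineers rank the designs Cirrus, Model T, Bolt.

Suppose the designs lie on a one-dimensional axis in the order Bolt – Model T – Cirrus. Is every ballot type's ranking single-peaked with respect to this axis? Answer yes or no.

yes

Axis positions: Bolt=1, Model T=2, Cirrus=3.
Ballot type 1 (peak Bolt at position 1): ranking walks positions 1-2-3, expanding outward from the peak — single-peaked.
Ballot type 2 (peak Model T at position 2): ranking walks positions 2-3-1, expanding outward from the peak — single-peaked.
Ballot type 3 (peak Cirrus at position 3): ranking walks positions 3-2-1, expanding outward from the peak — single-peaked.
Every ranking is single-peaked on this axis.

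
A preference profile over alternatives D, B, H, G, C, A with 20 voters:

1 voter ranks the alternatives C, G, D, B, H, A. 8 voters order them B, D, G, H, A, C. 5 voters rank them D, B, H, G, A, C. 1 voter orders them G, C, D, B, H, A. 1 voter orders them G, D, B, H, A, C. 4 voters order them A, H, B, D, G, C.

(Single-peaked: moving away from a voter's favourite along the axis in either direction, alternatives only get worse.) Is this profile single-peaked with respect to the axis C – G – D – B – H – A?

Axis positions: C=1, G=2, D=3, B=4, H=5, A=6.
Ballot type 1 (peak C at position 1): ranking walks positions 1-2-3-4-5-6, expanding outward from the peak — single-peaked.
Ballot type 2 (peak B at position 4): ranking walks positions 4-3-2-5-6-1, expanding outward from the peak — single-peaked.
Ballot type 3 (peak D at position 3): ranking walks positions 3-4-5-2-6-1, expanding outward from the peak — single-peaked.
Ballot type 4 (peak G at position 2): ranking walks positions 2-1-3-4-5-6, expanding outward from the peak — single-peaked.
Ballot type 5 (peak G at position 2): ranking walks positions 2-3-4-5-6-1, expanding outward from the peak — single-peaked.
Ballot type 6 (peak A at position 6): ranking walks positions 6-5-4-3-2-1, expanding outward from the peak — single-peaked.
Every ranking is single-peaked on this axis.

yes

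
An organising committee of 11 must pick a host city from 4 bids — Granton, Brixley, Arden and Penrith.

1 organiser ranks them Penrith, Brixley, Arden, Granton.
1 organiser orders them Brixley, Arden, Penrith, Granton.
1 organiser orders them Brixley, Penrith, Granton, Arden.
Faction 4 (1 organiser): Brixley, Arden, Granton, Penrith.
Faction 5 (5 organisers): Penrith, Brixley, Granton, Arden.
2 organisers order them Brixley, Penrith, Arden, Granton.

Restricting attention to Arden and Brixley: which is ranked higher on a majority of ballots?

Brixley

No ballot ranks Arden above Brixley: 0.
Ballots ranking Brixley above Arden: 11 − 0 = 11.
Brixley wins the head-to-head 11–0.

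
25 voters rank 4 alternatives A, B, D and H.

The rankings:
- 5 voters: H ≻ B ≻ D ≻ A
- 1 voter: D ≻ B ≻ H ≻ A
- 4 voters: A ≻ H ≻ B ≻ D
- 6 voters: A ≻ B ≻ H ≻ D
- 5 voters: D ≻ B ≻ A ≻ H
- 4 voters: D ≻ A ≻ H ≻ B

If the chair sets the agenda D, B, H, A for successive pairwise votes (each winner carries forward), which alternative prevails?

Round 1: D vs B — 10–15, B advances.
Round 2: B vs H — 12–13, H advances.
Round 3: H vs A — 6–19, A advances.
A survives the agenda.

A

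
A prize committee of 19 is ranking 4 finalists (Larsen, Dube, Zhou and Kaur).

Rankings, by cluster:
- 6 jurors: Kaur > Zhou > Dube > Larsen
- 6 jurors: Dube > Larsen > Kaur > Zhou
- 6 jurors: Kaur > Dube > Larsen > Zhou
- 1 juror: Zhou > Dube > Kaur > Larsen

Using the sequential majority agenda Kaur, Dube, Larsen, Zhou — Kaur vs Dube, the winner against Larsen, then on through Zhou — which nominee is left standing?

Round 1: Kaur vs Dube — 12–7, Kaur advances.
Round 2: Kaur vs Larsen — 13–6, Kaur advances.
Round 3: Kaur vs Zhou — 18–1, Kaur advances.
Kaur survives the agenda.

Kaur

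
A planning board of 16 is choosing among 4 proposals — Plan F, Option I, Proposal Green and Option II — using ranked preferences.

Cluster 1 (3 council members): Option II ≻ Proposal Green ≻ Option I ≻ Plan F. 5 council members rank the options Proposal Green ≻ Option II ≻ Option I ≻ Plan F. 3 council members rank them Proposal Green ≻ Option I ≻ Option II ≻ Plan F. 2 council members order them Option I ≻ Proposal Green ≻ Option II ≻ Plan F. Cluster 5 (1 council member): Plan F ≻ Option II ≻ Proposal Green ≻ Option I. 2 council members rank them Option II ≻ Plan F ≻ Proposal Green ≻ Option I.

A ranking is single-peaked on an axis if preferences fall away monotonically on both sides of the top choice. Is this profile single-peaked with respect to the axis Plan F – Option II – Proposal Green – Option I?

Axis positions: Plan F=1, Option II=2, Proposal Green=3, Option I=4.
Cluster 1 (peak Option II at position 2): ranking walks positions 2-3-4-1, expanding outward from the peak — single-peaked.
Cluster 2 (peak Proposal Green at position 3): ranking walks positions 3-2-4-1, expanding outward from the peak — single-peaked.
Cluster 3 (peak Proposal Green at position 3): ranking walks positions 3-4-2-1, expanding outward from the peak — single-peaked.
Cluster 4 (peak Option I at position 4): ranking walks positions 4-3-2-1, expanding outward from the peak — single-peaked.
Cluster 5 (peak Plan F at position 1): ranking walks positions 1-2-3-4, expanding outward from the peak — single-peaked.
Cluster 6 (peak Option II at position 2): ranking walks positions 2-1-3-4, expanding outward from the peak — single-peaked.
Every ranking is single-peaked on this axis.

yes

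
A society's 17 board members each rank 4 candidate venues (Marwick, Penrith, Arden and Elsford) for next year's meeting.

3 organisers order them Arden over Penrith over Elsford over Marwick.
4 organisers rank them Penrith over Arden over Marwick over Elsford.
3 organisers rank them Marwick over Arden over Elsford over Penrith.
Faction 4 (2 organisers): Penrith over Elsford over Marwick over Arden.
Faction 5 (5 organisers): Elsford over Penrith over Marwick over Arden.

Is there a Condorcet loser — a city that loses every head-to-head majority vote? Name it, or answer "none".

none

Head-to-head results (17 organisers):
Marwick vs Penrith: 3 to 14, Penrith.
Marwick vs Arden: Marwick, 10–7.
Marwick vs Elsford: Elsford, 10–7.
Penrith vs Arden: Penrith preferred on 4+2+5 = 11 ballots; Penrith wins 11–6.
Penrith vs Elsford: Penrith wins 9–8.
Arden vs Elsford: 3+4+3 = 10 for Arden, 7 for Elsford — Arden by 10–7.
No city is winless: Marwick beats Arden; Penrith beats Marwick; Arden beats Elsford; Elsford beats Marwick. There is no Condorcet loser.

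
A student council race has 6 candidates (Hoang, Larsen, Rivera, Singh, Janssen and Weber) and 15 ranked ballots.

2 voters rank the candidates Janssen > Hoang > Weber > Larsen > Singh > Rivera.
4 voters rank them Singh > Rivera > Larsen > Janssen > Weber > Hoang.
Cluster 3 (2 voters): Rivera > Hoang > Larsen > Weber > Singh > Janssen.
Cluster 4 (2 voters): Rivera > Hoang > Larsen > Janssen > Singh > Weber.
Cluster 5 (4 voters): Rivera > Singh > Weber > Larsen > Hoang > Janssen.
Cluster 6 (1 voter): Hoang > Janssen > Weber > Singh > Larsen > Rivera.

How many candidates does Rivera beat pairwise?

Rivera against each rival (15 voters):
Rivera vs Hoang: 4+2+2+4 = 12 for Rivera, 3 for Hoang — Rivera by 12–3.
Rivera vs Larsen: Rivera wins 12–3.
Rivera vs Singh: Rivera wins 8–7.
Rivera vs Janssen: Rivera, 12–3.
Rivera–Weber: Rivera 12–3.
Rivera beats Hoang, Larsen, Singh, Janssen, Weber — 5 pairwise wins.

5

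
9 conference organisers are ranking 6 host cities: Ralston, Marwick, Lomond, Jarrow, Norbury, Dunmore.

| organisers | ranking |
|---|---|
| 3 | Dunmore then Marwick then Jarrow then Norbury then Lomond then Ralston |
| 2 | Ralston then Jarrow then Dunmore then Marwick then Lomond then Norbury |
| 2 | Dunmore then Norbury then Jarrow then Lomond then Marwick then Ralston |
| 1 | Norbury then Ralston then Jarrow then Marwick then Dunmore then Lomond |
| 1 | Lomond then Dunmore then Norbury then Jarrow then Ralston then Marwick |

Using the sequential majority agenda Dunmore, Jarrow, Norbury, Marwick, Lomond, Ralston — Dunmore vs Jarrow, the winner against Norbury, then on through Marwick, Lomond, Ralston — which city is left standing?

Dunmore

Round 1: Dunmore vs Jarrow — 6–3, Dunmore advances.
Round 2: Dunmore vs Norbury — 8–1, Dunmore advances.
Round 3: Dunmore vs Marwick — 8–1, Dunmore advances.
Round 4: Dunmore vs Lomond — 8–1, Dunmore advances.
Round 5: Dunmore vs Ralston — 6–3, Dunmore advances.
Dunmore survives the agenda.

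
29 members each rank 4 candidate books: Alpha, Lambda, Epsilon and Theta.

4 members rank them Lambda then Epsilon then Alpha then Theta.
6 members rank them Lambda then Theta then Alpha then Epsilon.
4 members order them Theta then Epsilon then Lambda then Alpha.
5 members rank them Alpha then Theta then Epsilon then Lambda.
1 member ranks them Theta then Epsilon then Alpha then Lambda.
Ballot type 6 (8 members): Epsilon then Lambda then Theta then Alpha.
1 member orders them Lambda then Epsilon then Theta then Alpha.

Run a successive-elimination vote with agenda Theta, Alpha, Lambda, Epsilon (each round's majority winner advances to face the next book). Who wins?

Round 1: Theta vs Alpha — 20–9, Theta advances.
Round 2: Theta vs Lambda — 10–19, Lambda advances.
Round 3: Lambda vs Epsilon — 11–18, Epsilon advances.
Epsilon survives the agenda.

Epsilon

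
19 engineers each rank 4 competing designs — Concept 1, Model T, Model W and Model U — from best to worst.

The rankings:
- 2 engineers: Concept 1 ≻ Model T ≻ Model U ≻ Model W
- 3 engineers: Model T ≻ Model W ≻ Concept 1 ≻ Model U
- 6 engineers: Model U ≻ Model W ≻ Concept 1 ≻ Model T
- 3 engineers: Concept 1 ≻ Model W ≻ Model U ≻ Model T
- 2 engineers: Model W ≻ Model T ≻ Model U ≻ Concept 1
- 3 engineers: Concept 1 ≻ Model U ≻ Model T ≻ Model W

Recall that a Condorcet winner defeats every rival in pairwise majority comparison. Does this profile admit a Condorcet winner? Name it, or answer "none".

none

Head-to-head results (19 engineers):
Concept 1 vs Model T: Concept 1 preferred on 2+6+3+3 = 14 ballots; Concept 1 wins 14–5.
Concept 1 vs Model W: Model W wins 11–8.
Concept 1 vs Model U: Concept 1, 11–8.
Model T vs Model W: Model W, 11–8.
Model T vs Model U: Model U, 12–7.
Model W vs Model U: 3+3+2 = 8 for Model W, 11 for Model U — Model U by 11–8.
No design is unbeaten: Concept 1 loses to Model W; Model T loses to Concept 1; Model W loses to Model U; Model U loses to Concept 1. In particular Concept 1 > Model U > Model W > Concept 1 is a majority cycle — no Condorcet winner exists.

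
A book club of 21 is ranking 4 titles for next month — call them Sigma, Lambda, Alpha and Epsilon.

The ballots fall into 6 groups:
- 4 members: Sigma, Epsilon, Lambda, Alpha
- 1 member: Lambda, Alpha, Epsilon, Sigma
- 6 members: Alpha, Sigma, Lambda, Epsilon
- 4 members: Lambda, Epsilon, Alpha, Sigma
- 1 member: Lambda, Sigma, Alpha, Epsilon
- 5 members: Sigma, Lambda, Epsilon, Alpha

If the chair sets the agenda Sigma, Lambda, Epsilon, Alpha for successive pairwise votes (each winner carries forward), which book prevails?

Round 1: Sigma vs Lambda — 15–6, Sigma advances.
Round 2: Sigma vs Epsilon — 16–5, Sigma advances.
Round 3: Sigma vs Alpha — 10–11, Alpha advances.
The agenda winner is Alpha.

Alpha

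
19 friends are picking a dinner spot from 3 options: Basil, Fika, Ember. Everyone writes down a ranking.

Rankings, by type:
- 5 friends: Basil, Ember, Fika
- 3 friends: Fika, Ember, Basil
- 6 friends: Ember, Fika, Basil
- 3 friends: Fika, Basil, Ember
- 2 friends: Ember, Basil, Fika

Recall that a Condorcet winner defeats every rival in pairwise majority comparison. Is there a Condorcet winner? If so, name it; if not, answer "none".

Head-to-head results (19 friends):
Basil vs Fika: Fika, 12–7.
Basil vs Ember: 8 to 11, Ember.
Fika vs Ember: Ember wins 13–6.
Ember wins every pairwise contest, so Ember is the Condorcet winner.

Ember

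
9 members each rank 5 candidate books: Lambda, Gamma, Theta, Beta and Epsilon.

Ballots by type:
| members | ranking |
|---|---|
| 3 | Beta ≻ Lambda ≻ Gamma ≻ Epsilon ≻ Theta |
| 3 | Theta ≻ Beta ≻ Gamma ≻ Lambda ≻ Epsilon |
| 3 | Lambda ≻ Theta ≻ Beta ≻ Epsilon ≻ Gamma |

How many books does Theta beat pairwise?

Theta against each rival (9 members):
Theta–Lambda: Lambda 6–3.
Theta vs Gamma: 3+3 = 6 for Theta, 3 for Gamma — Theta by 6–3.
Theta vs Beta: Theta wins 6–3.
Theta–Epsilon: Theta 6–3.
Theta beats Gamma, Beta, Epsilon; loses to Lambda — 3 pairwise wins.

3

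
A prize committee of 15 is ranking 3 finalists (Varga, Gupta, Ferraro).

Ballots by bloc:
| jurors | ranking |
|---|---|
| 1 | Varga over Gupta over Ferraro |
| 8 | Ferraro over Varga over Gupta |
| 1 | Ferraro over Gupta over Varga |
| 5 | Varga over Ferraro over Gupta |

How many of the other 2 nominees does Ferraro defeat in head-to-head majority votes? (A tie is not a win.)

Ferraro against each rival (15 jurors):
Ferraro vs Varga: Ferraro, 9–6.
Ferraro vs Gupta: 8+1+5 = 14 for Ferraro, 1 for Gupta — Ferraro by 14–1.
Ferraro beats Varga, Gupta — 2 pairwise wins.

2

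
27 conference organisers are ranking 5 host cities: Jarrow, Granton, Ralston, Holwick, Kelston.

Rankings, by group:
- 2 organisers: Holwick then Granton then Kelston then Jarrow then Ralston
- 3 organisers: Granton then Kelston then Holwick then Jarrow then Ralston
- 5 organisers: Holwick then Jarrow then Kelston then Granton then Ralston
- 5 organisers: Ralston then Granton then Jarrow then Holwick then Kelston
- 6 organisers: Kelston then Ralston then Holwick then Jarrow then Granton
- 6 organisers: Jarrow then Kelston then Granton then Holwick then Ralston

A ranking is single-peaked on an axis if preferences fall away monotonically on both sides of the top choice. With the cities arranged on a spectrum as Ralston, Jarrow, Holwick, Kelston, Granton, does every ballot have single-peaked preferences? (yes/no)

no

Axis positions: Ralston=1, Jarrow=2, Holwick=3, Kelston=4, Granton=5.
Group 1: ranking walks positions 3-5-4-2-1; Granton is ranked above Kelston even though Kelston lies between Granton and the peak Holwick on the axis — preferences dip and rise again. Not single-peaked.
Group 2 (peak Granton at position 5): ranking walks positions 5-4-3-2-1, expanding outward from the peak — single-peaked.
Group 3 (peak Holwick at position 3): ranking walks positions 3-2-4-5-1, expanding outward from the peak — single-peaked.
Group 4: ranking walks positions 1-5-2-3-4; Granton is ranked above Jarrow even though Jarrow lies between Granton and the peak Ralston on the axis — preferences dip and rise again. Not single-peaked.
Group 5: ranking walks positions 4-1-3-2-5; Ralston is ranked above Holwick even though Holwick lies between Ralston and the peak Kelston on the axis — preferences dip and rise again. Not single-peaked.
Group 6: ranking walks positions 2-4-5-3-1; Kelston is ranked above Holwick even though Holwick lies between Kelston and the peak Jarrow on the axis — preferences dip and rise again. Not single-peaked.
Group 1 violates single-peakedness, so the profile is not single-peaked on this axis.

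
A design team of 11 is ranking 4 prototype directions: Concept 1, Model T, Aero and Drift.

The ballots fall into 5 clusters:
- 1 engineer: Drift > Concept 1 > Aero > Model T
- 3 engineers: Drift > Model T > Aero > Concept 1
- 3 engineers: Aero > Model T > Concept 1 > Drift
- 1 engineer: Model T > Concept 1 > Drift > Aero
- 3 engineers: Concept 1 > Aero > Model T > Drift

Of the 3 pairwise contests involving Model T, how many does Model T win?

Model T against each rival (11 engineers):
Model T vs Concept 1: Model T preferred on 3+3+1 = 7 ballots; Model T wins 7–4.
Model T vs Aero: 3+1 = 4 for Model T, 7 for Aero — Aero by 7–4.
Model T vs Drift: Model T preferred on 3+1+3 = 7 ballots; Model T wins 7–4.
Model T beats Concept 1, Drift; loses to Aero — 2 pairwise wins.

2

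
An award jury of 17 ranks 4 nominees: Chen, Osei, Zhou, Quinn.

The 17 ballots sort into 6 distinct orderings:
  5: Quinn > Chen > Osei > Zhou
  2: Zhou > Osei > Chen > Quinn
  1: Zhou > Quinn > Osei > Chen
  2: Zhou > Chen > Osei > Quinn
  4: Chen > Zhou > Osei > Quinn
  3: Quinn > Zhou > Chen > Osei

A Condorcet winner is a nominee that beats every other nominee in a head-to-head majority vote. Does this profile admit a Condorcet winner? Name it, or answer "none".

Check each pair by majority over 17 ballots:
Chen–Osei: Chen 14–3.
Chen vs Zhou: Chen wins 9–8.
Chen vs Quinn: Quinn, 9–8.
Osei vs Zhou: Zhou wins 12–5.
Osei–Quinn: Quinn 9–8.
Zhou vs Quinn: Zhou, 9–8.
Each nominee drops at least one matchup (Chen loses to Quinn; Osei loses to Chen; Zhou loses to Chen; Quinn loses to Zhou); the cycle Chen → Zhou → Quinn → Chen rules out a Condorcet winner.

none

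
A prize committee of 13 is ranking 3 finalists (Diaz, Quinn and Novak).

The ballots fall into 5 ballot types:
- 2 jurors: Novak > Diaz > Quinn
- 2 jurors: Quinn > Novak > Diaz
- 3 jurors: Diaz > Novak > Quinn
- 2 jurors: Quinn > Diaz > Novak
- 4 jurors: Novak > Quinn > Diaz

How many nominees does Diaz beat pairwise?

0

Diaz against each rival (13 jurors):
Diaz vs Quinn: Quinn, 8–5.
Diaz–Novak: Novak 8–5.
Diaz beats no one; loses to Quinn, Novak — 0 pairwise wins.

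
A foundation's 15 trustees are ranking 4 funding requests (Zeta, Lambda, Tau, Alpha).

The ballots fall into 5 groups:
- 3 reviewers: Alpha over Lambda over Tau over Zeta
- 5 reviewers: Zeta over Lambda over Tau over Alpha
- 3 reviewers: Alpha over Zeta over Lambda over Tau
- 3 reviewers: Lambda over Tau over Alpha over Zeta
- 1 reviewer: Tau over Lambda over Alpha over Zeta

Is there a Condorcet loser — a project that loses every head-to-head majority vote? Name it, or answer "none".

none

Pairwise majorities:
Zeta vs Lambda: 8 to 7, Zeta.
Zeta vs Tau: Zeta preferred on 5+3 = 8 ballots; Zeta wins 8–7.
Zeta vs Alpha: Alpha, 10–5.
Lambda–Tau: Lambda 14–1.
Lambda vs Alpha: 9 to 6, Lambda.
Tau vs Alpha: 9 to 6, Tau.
No project is winless: Zeta beats Lambda; Lambda beats Tau; Tau beats Alpha; Alpha beats Zeta. There is no Condorcet loser.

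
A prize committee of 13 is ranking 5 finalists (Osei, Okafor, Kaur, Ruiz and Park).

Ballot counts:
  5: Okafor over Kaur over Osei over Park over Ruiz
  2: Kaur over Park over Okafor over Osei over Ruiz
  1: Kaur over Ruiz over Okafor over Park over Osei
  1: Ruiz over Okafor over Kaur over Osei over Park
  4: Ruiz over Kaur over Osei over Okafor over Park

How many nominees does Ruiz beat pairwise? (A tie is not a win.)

Ruiz against each rival (13 jurors):
Ruiz vs Osei: Ruiz is ranked higher on 1+1+4 = 6 ballots, Osei on 7. Osei wins 7–6.
Ruiz vs Okafor: Okafor wins 7–6.
Ruiz vs Kaur: 5 to 8, Kaur.
Ruiz vs Park: Park wins 7–6.
Ruiz beats no one; loses to Osei, Okafor, Kaur, Park — 0 pairwise wins.

0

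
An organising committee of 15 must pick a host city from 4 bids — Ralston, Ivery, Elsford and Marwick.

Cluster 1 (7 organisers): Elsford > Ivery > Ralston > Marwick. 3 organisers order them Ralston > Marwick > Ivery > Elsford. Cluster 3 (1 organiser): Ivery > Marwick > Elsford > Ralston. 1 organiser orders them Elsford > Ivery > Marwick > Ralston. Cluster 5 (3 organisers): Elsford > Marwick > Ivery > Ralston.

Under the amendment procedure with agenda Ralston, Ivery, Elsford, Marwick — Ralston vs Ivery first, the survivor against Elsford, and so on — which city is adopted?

Round 1: Ralston vs Ivery — 3–12, Ivery advances.
Round 2: Ivery vs Elsford — 4–11, Elsford advances.
Round 3: Elsford vs Marwick — 11–4, Elsford advances.
The agenda winner is Elsford.

Elsford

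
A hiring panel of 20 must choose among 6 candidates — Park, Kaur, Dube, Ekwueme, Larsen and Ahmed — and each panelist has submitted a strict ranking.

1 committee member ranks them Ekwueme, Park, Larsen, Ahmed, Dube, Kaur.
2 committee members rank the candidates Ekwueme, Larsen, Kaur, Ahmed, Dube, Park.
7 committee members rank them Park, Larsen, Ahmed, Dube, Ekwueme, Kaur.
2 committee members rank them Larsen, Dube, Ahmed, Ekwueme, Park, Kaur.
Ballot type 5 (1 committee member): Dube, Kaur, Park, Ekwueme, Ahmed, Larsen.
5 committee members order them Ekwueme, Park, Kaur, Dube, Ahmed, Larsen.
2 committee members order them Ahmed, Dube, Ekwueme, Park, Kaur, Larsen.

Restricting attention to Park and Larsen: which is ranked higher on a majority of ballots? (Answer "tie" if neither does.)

Ballots ranking Park above Larsen: 1 + 7 + 1 + 5 + 2 = 16.
Ballots ranking Larsen above Park: 20 − 16 = 4.
Park wins the head-to-head 16–4.

Park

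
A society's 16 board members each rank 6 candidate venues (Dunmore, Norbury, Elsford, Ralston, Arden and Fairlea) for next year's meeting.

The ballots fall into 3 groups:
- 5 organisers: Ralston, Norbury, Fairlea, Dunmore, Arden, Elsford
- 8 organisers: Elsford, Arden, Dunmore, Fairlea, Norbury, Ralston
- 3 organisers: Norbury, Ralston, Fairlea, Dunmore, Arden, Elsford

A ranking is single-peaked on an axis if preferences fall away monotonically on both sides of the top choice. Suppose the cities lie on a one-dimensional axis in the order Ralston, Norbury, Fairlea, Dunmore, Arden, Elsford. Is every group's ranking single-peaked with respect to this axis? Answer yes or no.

Axis positions: Ralston=1, Norbury=2, Fairlea=3, Dunmore=4, Arden=5, Elsford=6.
Group 1 (peak Ralston at position 1): ranking walks positions 1-2-3-4-5-6, expanding outward from the peak — single-peaked.
Group 2 (peak Elsford at position 6): ranking walks positions 6-5-4-3-2-1, expanding outward from the peak — single-peaked.
Group 3 (peak Norbury at position 2): ranking walks positions 2-1-3-4-5-6, expanding outward from the peak — single-peaked.
Every ranking is single-peaked on this axis.

yes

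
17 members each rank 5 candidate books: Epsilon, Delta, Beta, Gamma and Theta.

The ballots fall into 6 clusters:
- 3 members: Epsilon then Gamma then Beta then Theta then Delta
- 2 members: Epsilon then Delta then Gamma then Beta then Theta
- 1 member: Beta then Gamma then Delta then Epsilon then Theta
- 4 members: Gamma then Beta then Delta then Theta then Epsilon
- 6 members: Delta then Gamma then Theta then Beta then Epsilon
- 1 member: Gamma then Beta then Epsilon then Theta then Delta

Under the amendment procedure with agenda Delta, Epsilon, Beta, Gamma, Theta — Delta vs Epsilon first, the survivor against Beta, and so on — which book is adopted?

Gamma

Round 1: Delta vs Epsilon — 11–6, Delta advances.
Round 2: Delta vs Beta — 8–9, Beta advances.
Round 3: Beta vs Gamma — 1–16, Gamma advances.
Round 4: Gamma vs Theta — 17–0, Gamma advances.
The agenda winner is Gamma.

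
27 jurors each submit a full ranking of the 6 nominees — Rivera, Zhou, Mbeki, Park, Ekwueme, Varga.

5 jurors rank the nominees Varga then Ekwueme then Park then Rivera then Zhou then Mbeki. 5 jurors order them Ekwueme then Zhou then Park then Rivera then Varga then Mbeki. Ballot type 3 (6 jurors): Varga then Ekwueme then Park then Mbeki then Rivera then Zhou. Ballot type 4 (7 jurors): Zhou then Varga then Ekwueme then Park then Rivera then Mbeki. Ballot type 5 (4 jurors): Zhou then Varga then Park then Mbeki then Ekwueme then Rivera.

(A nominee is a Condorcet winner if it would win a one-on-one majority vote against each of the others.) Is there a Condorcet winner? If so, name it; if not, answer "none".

Pairwise majorities:
Rivera vs Zhou: Zhou wins 16–11.
Rivera–Mbeki: Rivera 17–10.
Rivera vs Park: Park wins 27–0.
Rivera vs Ekwueme: Ekwueme, 27–0.
Rivera vs Varga: Varga, 22–5.
Zhou vs Mbeki: Zhou, 21–6.
Zhou–Park: Zhou 16–11.
Zhou–Ekwueme: Ekwueme 16–11.
Zhou vs Varga: Zhou wins 16–11.
Mbeki vs Park: Park, 27–0.
Mbeki vs Ekwueme: Ekwueme, 23–4.
Mbeki vs Varga: Varga, 27–0.
Park vs Ekwueme: Ekwueme wins 23–4.
Park vs Varga: Varga, 22–5.
Ekwueme vs Varga: Varga wins 22–5.
No nominee is unbeaten: Rivera loses to Zhou; Zhou loses to Ekwueme; Mbeki loses to Rivera; Park loses to Zhou; Ekwueme loses to Varga; Varga loses to Zhou. In particular Zhou > Varga > Ekwueme > Zhou is a majority cycle — no Condorcet winner exists.

none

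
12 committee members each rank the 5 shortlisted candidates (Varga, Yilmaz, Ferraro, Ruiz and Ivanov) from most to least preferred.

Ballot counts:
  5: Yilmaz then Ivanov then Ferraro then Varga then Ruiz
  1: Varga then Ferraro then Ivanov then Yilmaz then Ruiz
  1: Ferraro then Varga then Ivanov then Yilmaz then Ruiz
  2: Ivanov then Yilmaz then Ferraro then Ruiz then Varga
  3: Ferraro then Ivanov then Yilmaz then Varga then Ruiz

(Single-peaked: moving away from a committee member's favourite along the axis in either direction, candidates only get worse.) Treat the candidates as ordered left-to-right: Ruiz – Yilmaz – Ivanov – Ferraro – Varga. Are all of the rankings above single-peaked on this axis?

Axis positions: Ruiz=1, Yilmaz=2, Ivanov=3, Ferraro=4, Varga=5.
Cluster 1 (peak Yilmaz at position 2): ranking walks positions 2-3-4-5-1, expanding outward from the peak — single-peaked.
Cluster 2 (peak Varga at position 5): ranking walks positions 5-4-3-2-1, expanding outward from the peak — single-peaked.
Cluster 3 (peak Ferraro at position 4): ranking walks positions 4-5-3-2-1, expanding outward from the peak — single-peaked.
Cluster 4 (peak Ivanov at position 3): ranking walks positions 3-2-4-1-5, expanding outward from the peak — single-peaked.
Cluster 5 (peak Ferraro at position 4): ranking walks positions 4-3-2-5-1, expanding outward from the peak — single-peaked.
Every ranking is single-peaked on this axis.

yes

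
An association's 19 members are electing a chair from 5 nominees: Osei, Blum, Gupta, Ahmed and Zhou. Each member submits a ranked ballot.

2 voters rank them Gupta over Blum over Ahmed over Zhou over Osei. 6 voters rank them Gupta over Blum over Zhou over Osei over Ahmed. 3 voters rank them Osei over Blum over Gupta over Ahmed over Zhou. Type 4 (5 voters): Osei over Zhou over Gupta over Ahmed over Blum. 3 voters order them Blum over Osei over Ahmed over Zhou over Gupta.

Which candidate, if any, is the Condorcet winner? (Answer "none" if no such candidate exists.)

none

Pairwise majorities:
Osei vs Blum: Osei is ranked higher on 3+5 = 8 ballots, Blum on 11. Blum wins 11–8.
Osei vs Gupta: 3+5+3 = 11 for Osei, 8 for Gupta — Osei by 11–8.
Osei–Ahmed: Osei 17–2.
Osei vs Zhou: 3+5+3 = 11 for Osei, 8 for Zhou — Osei by 11–8.
Blum vs Gupta: 6 to 13, Gupta.
Blum vs Ahmed: 14 to 5, Blum.
Blum vs Zhou: Blum, 14–5.
Gupta vs Ahmed: Gupta is ranked higher on 2+6+3+5 = 16 ballots, Ahmed on 3. Gupta wins 16–3.
Gupta vs Zhou: Gupta is ranked higher on 2+6+3 = 11 ballots, Zhou on 8. Gupta wins 11–8.
Ahmed vs Zhou: Zhou, 11–8.
No candidate is unbeaten: Osei loses to Blum; Blum loses to Gupta; Gupta loses to Osei; Ahmed loses to Osei; Zhou loses to Osei. In particular Osei beats Gupta beats Blum beats Osei is a majority cycle — no Condorcet winner exists.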